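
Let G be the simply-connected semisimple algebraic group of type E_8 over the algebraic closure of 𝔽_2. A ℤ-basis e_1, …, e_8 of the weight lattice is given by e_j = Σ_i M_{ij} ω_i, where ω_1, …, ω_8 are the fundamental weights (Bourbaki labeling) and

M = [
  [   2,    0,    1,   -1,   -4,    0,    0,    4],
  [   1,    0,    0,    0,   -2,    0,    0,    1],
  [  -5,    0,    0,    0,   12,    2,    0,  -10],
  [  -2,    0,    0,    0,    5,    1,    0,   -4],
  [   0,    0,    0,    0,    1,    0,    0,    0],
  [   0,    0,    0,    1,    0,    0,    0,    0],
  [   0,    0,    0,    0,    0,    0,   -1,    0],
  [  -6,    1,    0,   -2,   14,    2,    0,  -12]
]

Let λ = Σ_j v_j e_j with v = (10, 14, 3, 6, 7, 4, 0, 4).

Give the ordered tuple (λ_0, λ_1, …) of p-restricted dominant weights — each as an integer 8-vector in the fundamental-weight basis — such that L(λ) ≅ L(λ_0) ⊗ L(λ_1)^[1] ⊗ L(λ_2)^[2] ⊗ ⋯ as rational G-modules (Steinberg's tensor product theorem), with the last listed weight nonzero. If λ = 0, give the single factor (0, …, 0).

((1, 0, 0, 1, 1, 0, 0, 0), (0, 0, 1, 1, 1, 1, 0, 0), (1, 0, 0, 0, 1, 1, 0, 0))

ω-coordinates c = M·v, v = (10, 14, 3, 6, 7, 4, 0, 4):
  c_1 = 2·10 + 0·14 + 1·3 + (-1)·(6) + (-4)·(7) + 0·4 + 0·0 + 4·4 = 5
  c_2 = 1·10 + 0·14 + 0·3 + 0·6 + (-2)·(7) + 0·4 + 0·0 + 1·4 = 0
  c_3 = (-5)·(10) + 0·14 + 0·3 + 0·6 + 12·7 + 2·4 + 0·0 + (-10)·(4) = 2
  c_4 = (-2)·(10) + 0·14 + 0·3 + 0·6 + 5·7 + 1·4 + 0·0 + (-4)·(4) = 3
  c_5 = 0·10 + 0·14 + 0·3 + 0·6 + 1·7 + 0·4 + 0·0 + 0·4 = 7
  c_6 = 0·10 + 0·14 + 0·3 + 1·6 + 0·7 + 0·4 + 0·0 + 0·4 = 6
  c_7 = 0·10 + 0·14 + 0·3 + 0·6 + 0·7 + 0·4 + (-1)·(0) + 0·4 = 0
  c_8 = (-6)·(10) + 1·14 + 0·3 + (-2)·(6) + 14·7 + 2·4 + 0·0 + (-12)·(4) = 0
Expand coordinatewise in base 2:
  c_1 = 5 = 1·2^0 + 0·2^1 + 1·2^2
  c_2 = 0
  c_3 = 2 = 0·2^0 + 1·2^1
  c_4 = 3 = 1·2^0 + 1·2^1
  c_5 = 7 = 1·2^0 + 1·2^1 + 1·2^2
  c_6 = 6 = 0·2^0 + 1·2^1 + 1·2^2
  c_7 = 0
  c_8 = 0
λ_0 = (1, 0, 0, 1, 1, 0, 0, 0)
λ_1 = (0, 0, 1, 1, 1, 1, 0, 0)
λ_2 = (1, 0, 0, 0, 1, 1, 0, 0)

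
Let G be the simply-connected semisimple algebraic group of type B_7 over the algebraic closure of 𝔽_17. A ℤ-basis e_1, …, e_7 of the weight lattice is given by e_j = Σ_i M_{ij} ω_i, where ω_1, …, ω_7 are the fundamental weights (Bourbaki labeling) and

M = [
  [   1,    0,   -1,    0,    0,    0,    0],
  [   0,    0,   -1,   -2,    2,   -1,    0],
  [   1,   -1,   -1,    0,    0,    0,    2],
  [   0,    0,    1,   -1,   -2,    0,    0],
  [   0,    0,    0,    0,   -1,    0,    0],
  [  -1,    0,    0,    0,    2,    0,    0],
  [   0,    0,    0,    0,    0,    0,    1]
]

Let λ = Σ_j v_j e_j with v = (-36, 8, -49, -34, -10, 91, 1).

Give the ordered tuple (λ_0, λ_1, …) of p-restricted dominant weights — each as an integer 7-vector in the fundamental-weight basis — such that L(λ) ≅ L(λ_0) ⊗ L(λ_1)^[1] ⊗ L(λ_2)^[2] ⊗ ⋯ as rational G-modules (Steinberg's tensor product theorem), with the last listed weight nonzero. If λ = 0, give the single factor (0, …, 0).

ω-coordinates c = M·v, v = (-36, 8, -49, -34, -10, 91, 1):
  c_1 = (1)·(-36) + (0)·(8) + (-1)·(-49) + (0)·(-34) + (0)·(-10) + (0)·(91) + (0)·(1) = 13
  c_2 = (0)·(-36) + (0)·(8) + (-1)·(-49) + (-2)·(-34) + (2)·(-10) + (-1)·(91) + (0)·(1) = 6
  c_3 = (1)·(-36) + (-1)·(8) + (-1)·(-49) + (0)·(-34) + (0)·(-10) + (0)·(91) + (2)·(1) = 7
  c_4 = (0)·(-36) + (0)·(8) + (1)·(-49) + (-1)·(-34) + (-2)·(-10) + (0)·(91) + (0)·(1) = 5
  c_5 = (0)·(-36) + (0)·(8) + (0)·(-49) + (0)·(-34) + (-1)·(-10) + (0)·(91) + (0)·(1) = 10
  c_6 = (-1)·(-36) + (0)·(8) + (0)·(-49) + (0)·(-34) + (2)·(-10) + (0)·(91) + (0)·(1) = 16
  c_7 = (0)·(-36) + (0)·(8) + (0)·(-49) + (0)·(-34) + (0)·(-10) + (0)·(91) + (1)·(1) = 1
Base-17 expansion of each c_i:
  c_1 = 13 = 13·17^0
  c_2 = 6 = 6·17^0
  c_3 = 7 = 7·17^0
  c_4 = 5 = 5·17^0
  c_5 = 10 = 10·17^0
  c_6 = 16 = 16·17^0
  c_7 = 1 = 1·17^0
Factor λ_0 = (13, 6, 7, 5, 10, 16, 1)

((13, 6, 7, 5, 10, 16, 1),)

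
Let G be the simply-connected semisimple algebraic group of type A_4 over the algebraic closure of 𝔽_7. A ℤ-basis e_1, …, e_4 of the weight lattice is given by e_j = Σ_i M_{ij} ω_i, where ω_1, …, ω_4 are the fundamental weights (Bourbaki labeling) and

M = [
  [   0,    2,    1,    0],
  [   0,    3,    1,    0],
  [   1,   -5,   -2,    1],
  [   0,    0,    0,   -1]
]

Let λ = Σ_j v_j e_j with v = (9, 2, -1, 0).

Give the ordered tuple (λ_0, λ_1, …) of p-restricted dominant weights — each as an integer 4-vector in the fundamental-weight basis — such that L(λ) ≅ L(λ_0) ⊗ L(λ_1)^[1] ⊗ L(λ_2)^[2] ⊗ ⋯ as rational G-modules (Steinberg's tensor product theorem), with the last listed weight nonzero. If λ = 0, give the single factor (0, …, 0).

((3, 5, 1, 0),)

Compute c_i = Σ_j M_{ij} v_j with v = (9, 2, -1, 0):
  c_1 = 0·9 + 2·2 + (1)·(-1) + 0·0 = 3
  c_2 = 0·9 + 3·2 + (1)·(-1) + 0·0 = 5
  c_3 = 1·9 + (-5)·(2) + (-2)·(-1) + 1·0 = 1
  c_4 = 0·9 + 0·2 + (0)·(-1) + (-1)·(0) = 0
Expand coordinatewise in base 7:
  c_1 = 3 = 3·7^0
  c_2 = 5 = 5·7^0
  c_3 = 1 = 1·7^0
  c_4 = 0
λ_0 = (3, 5, 1, 0)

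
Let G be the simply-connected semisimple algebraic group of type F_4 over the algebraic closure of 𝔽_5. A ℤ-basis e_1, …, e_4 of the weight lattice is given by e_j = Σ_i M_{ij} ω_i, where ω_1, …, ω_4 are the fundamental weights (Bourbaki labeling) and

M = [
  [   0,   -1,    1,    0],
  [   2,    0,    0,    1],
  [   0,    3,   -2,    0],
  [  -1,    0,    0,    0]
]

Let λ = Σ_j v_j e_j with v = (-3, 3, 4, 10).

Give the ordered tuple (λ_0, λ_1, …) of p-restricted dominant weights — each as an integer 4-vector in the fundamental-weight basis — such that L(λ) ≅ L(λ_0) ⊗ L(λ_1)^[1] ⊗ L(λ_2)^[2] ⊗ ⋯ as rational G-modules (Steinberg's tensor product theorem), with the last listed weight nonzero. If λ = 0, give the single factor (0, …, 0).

((1, 4, 1, 3),)

Change of basis e → ω: c = M·v where v = (-3, 3, 4, 10):
  c_1 = (0)·(-3) + (-1)·(3) + 1·4 + 0·10 = 1
  c_2 = (2)·(-3) + 0·3 + 0·4 + 1·10 = 4
  c_3 = (0)·(-3) + 3·3 + (-2)·(4) + 0·10 = 1
  c_4 = (-1)·(-3) + 0·3 + 0·4 + 0·10 = 3
Writing each c_i in base p = 5:
  c_1 = 1 = 1·5^0
  c_2 = 4 = 4·5^0
  c_3 = 1 = 1·5^0
  c_4 = 3 = 3·5^0
λ_0 = (1, 4, 1, 3)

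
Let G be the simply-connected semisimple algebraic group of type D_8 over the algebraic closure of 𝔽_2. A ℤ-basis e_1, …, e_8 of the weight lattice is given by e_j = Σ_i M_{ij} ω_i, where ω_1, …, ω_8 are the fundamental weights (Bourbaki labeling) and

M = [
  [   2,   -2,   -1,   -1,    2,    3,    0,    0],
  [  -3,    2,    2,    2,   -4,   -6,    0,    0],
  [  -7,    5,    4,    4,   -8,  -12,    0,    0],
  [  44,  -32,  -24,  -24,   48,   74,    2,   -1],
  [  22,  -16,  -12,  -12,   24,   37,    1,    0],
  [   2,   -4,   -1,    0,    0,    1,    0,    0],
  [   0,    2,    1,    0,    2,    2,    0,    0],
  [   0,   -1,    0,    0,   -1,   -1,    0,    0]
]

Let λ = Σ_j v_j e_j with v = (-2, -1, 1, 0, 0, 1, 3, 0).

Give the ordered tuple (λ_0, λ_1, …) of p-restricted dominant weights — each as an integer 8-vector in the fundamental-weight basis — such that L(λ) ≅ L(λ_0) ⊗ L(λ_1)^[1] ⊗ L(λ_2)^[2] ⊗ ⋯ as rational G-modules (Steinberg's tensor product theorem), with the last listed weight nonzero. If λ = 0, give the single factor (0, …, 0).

Compute c_i = Σ_j M_{ij} v_j with v = (-2, -1, 1, 0, 0, 1, 3, 0):
  c_1 = 2*-2 + -2*-1 + -1*1 + -1*0 + 2*0 + 3*1 + 0*3 + 0*0 = 0
  c_2 = -3*-2 + 2*-1 + 2*1 + 2*0 + -4*0 + -6*1 + 0*3 + 0*0 = 0
  c_3 = -7*-2 + 5*-1 + 4*1 + 4*0 + -8*0 + -12*1 + 0*3 + 0*0 = 1
  c_4 = 44*-2 + -32*-1 + -24*1 + -24*0 + 48*0 + 74*1 + 2*3 + -1*0 = 0
  c_5 = 22*-2 + -16*-1 + -12*1 + -12*0 + 24*0 + 37*1 + 1*3 + 0*0 = 0
  c_6 = 2*-2 + -4*-1 + -1*1 + 0*0 + 0*0 + 1*1 + 0*3 + 0*0 = 0
  c_7 = 0*-2 + 2*-1 + 1*1 + 0*0 + 2*0 + 2*1 + 0*3 + 0*0 = 1
  c_8 = 0*-2 + -1*-1 + 0*1 + 0*0 + -1*0 + -1*1 + 0*3 + 0*0 = 0
Base-2 expansion of each c_i:
  c_1 = 0
  c_2 = 0
  c_3 = 1 = 1·2^0
  c_4 = 0
  c_5 = 0
  c_6 = 0
  c_7 = 1 = 1·2^0
  c_8 = 0
λ_0 = (0, 0, 1, 0, 0, 0, 1, 0)

((0, 0, 1, 0, 0, 0, 1, 0),)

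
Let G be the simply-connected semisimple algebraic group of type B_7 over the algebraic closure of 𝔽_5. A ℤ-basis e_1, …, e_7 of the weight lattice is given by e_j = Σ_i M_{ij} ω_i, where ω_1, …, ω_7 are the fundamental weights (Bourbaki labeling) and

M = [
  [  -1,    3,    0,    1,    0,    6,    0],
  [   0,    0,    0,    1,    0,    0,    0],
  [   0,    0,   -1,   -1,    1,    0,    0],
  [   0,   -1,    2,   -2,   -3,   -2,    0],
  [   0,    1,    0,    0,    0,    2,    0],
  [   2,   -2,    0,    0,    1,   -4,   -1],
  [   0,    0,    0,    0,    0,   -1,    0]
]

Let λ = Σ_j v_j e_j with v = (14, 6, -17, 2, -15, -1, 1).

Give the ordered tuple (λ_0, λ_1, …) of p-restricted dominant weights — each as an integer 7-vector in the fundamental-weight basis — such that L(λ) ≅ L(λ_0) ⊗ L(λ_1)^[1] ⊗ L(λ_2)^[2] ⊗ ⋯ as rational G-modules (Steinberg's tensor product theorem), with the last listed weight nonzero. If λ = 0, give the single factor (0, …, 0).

Compute c_i = Σ_j M_{ij} v_j with v = (14, 6, -17, 2, -15, -1, 1):
  c_1 = -1*14 + 3*6 + 0*-17 + 1*2 + 0*-15 + 6*-1 + 0*1 = 0
  c_2 = 0*14 + 0*6 + 0*-17 + 1*2 + 0*-15 + 0*-1 + 0*1 = 2
  c_3 = 0*14 + 0*6 + -1*-17 + -1*2 + 1*-15 + 0*-1 + 0*1 = 0
  c_4 = 0*14 + -1*6 + 2*-17 + -2*2 + -3*-15 + -2*-1 + 0*1 = 3
  c_5 = 0*14 + 1*6 + 0*-17 + 0*2 + 0*-15 + 2*-1 + 0*1 = 4
  c_6 = 2*14 + -2*6 + 0*-17 + 0*2 + 1*-15 + -4*-1 + -1*1 = 4
  c_7 = 0*14 + 0*6 + 0*-17 + 0*2 + 0*-15 + -1*-1 + 0*1 = 1
Writing each c_i in base p = 5:
  c_1 = 0
  c_2 = 2 = 2·5^0
  c_3 = 0
  c_4 = 3 = 3·5^0
  c_5 = 4 = 4·5^0
  c_6 = 4 = 4·5^0
  c_7 = 1 = 1·5^0
Factor λ_0 = (0, 2, 0, 3, 4, 4, 1)

((0, 2, 0, 3, 4, 4, 1),)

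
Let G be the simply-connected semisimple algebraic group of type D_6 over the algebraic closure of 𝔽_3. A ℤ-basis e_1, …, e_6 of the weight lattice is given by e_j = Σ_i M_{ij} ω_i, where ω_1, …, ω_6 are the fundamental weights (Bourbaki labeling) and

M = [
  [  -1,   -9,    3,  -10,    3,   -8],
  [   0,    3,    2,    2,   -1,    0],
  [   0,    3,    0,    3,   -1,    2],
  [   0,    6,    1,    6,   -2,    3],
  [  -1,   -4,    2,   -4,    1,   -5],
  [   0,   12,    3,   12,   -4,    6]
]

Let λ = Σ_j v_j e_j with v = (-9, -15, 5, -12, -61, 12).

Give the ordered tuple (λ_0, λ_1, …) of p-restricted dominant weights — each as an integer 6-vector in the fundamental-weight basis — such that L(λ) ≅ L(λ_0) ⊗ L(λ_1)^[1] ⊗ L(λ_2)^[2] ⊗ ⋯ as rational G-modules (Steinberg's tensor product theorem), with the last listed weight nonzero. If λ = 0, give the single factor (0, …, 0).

((0, 2, 1, 1, 0, 1), (0, 0, 1, 0, 2, 2))

In the fundamental-weight basis, λ has coordinates c = M·v (v = (-9, -15, 5, -12, -61, 12)):
  c_1 = (-1)·(-9) + (-9)·(-15) + 3·5 + (-10)·(-12) + (3)·(-61) + (-8)·(12) = 0
  c_2 = (0)·(-9) + (3)·(-15) + 2·5 + (2)·(-12) + (-1)·(-61) + 0·12 = 2
  c_3 = (0)·(-9) + (3)·(-15) + 0·5 + (3)·(-12) + (-1)·(-61) + 2·12 = 4
  c_4 = (0)·(-9) + (6)·(-15) + 1·5 + (6)·(-12) + (-2)·(-61) + 3·12 = 1
  c_5 = (-1)·(-9) + (-4)·(-15) + 2·5 + (-4)·(-12) + (1)·(-61) + (-5)·(12) = 6
  c_6 = (0)·(-9) + (12)·(-15) + 3·5 + (12)·(-12) + (-4)·(-61) + 6·12 = 7
p = 3; digits c_i = Σ_j d_{ij}·3^j, 0 ≤ d_{ij} < 3:
  c_1 = 0
  c_2 = 2 = 2·3^0
  c_3 = 4 = 1·3^0 + 1·3^1
  c_4 = 1 = 1·3^0
  c_5 = 6 = 0·3^0 + 2·3^1
  c_6 = 7 = 1·3^0 + 2·3^1
p-restricted factor λ_0 = (0, 2, 1, 1, 0, 1)
p-restricted factor λ_1 = (0, 0, 1, 0, 2, 2)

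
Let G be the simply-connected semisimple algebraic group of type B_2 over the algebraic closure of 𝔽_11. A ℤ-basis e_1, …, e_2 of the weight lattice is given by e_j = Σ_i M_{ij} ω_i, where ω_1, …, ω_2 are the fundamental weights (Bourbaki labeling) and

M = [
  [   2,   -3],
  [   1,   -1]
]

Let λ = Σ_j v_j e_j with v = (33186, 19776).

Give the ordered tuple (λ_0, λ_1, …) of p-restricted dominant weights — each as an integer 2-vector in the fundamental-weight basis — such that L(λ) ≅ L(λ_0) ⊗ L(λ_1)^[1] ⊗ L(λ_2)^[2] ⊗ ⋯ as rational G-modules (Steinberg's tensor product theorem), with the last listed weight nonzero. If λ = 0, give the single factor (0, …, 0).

Converting to the ω-basis (c_i = row i of M dotted with v = (33186, 19776)):
  c_1 = (2)·(33186) + (-3)·(19776) = 7044
  c_2 = (1)·(33186) + (-1)·(19776) = 13410
Writing each c_i in base p = 11:
  c_1 = 7044 = 4·11^0 + 2·11^1 + 3·11^2 + 5·11^3
  c_2 = 13410 = 1·11^0 + 9·11^1 + 0·11^2 + 10·11^3
Factor λ_0 = (4, 1)
Factor λ_1 = (2, 9)
Factor λ_2 = (3, 0)
Factor λ_3 = (5, 10)

((4, 1), (2, 9), (3, 0), (5, 10))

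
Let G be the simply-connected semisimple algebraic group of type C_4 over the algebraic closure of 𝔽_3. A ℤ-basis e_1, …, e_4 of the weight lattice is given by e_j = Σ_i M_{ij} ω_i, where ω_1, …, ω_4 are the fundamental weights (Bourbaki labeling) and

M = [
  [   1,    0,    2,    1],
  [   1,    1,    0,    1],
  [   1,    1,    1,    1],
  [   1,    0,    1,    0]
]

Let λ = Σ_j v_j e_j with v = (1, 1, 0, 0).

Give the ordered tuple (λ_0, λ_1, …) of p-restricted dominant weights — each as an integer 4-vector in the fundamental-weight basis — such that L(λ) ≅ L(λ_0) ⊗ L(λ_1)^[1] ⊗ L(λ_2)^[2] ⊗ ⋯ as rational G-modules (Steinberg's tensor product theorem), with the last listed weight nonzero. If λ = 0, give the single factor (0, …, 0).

((1, 2, 2, 1),)

In the fundamental-weight basis, λ has coordinates c = M·v (v = (1, 1, 0, 0)):
  c_1 = 1·1 + 0·1 + 2·0 + 1·0 = 1
  c_2 = 1·1 + 1·1 + 0·0 + 1·0 = 2
  c_3 = 1·1 + 1·1 + 1·0 + 1·0 = 2
  c_4 = 1·1 + 0·1 + 1·0 + 0·0 = 1
Base-3 expansion of each c_i:
  c_1 = 1 = 1·3^0
  c_2 = 2 = 2·3^0
  c_3 = 2 = 2·3^0
  c_4 = 1 = 1·3^0
λ_0 = (1, 2, 2, 1)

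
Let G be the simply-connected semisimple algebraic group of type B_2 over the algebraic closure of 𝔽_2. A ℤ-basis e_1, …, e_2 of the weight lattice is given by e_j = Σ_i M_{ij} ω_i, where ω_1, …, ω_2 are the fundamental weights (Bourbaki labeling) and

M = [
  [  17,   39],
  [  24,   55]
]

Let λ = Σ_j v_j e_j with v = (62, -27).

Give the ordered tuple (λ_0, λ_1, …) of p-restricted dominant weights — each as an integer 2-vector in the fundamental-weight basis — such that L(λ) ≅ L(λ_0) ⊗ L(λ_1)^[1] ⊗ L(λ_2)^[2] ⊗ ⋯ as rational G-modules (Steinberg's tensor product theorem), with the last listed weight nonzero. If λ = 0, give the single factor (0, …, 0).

In the fundamental-weight basis, λ has coordinates c = M·v (v = (62, -27)):
  c_1 = 17·62 + (39)·(-27) = 1
  c_2 = 24·62 + (55)·(-27) = 3
Expand coordinatewise in base 2:
  c_1 = 1 = 1·2^0
  c_2 = 3 = 1·2^0 + 1·2^1
λ_0 = (1, 1)
λ_1 = (0, 1)

((1, 1), (0, 1))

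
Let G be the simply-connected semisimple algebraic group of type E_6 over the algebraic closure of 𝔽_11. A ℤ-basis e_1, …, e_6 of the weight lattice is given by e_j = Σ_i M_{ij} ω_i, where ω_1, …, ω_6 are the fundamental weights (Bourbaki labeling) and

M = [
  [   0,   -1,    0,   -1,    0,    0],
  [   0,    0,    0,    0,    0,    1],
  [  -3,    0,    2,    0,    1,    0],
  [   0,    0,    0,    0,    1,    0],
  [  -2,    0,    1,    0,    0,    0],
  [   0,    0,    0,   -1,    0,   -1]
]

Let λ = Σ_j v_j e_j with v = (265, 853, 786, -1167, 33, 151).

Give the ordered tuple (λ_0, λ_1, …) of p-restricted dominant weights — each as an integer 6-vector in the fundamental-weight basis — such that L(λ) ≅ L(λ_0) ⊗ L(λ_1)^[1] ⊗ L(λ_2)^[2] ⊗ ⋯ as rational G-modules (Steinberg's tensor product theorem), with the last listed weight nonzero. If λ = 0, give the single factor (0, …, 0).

Change of basis e → ω: c = M·v where v = (265, 853, 786, -1167, 33, 151):
  c_1 = 0*265 + -1*853 + 0*786 + -1*-1167 + 0*33 + 0*151 = 314
  c_2 = 0*265 + 0*853 + 0*786 + 0*-1167 + 0*33 + 1*151 = 151
  c_3 = -3*265 + 0*853 + 2*786 + 0*-1167 + 1*33 + 0*151 = 810
  c_4 = 0*265 + 0*853 + 0*786 + 0*-1167 + 1*33 + 0*151 = 33
  c_5 = -2*265 + 0*853 + 1*786 + 0*-1167 + 0*33 + 0*151 = 256
  c_6 = 0*265 + 0*853 + 0*786 + -1*-1167 + 0*33 + -1*151 = 1016
p = 11; digits c_i = Σ_j d_{ij}·11^j, 0 ≤ d_{ij} < 11:
  c_1 = 314 = 6·11^0 + 6·11^1 + 2·11^2
  c_2 = 151 = 8·11^0 + 2·11^1 + 1·11^2
  c_3 = 810 = 7·11^0 + 7·11^1 + 6·11^2
  c_4 = 33 = 0·11^0 + 3·11^1
  c_5 = 256 = 3·11^0 + 1·11^1 + 2·11^2
  c_6 = 1016 = 4·11^0 + 4·11^1 + 8·11^2
λ_0 = (6, 8, 7, 0, 3, 4)
λ_1 = (6, 2, 7, 3, 1, 4)
λ_2 = (2, 1, 6, 0, 2, 8)

((6, 8, 7, 0, 3, 4), (6, 2, 7, 3, 1, 4), (2, 1, 6, 0, 2, 8))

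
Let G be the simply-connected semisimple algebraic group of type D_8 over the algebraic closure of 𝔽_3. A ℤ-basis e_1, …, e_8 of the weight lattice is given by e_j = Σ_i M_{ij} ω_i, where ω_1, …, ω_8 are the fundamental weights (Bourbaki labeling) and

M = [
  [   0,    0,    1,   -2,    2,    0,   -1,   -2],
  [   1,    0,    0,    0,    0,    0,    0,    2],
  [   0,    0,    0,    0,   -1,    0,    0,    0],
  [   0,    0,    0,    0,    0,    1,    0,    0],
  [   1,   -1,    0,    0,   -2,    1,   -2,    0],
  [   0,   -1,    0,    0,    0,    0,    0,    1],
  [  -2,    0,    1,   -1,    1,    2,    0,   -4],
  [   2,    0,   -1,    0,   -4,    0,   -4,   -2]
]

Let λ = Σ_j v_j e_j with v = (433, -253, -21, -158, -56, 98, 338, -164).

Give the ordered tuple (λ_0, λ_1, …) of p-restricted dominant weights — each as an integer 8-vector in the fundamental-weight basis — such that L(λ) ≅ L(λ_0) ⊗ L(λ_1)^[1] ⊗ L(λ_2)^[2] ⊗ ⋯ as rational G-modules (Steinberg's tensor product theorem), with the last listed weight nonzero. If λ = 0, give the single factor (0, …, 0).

((2, 0, 2, 2, 1, 2, 1, 0), (0, 2, 0, 2, 1, 2, 1, 2), (1, 2, 0, 1, 0, 0, 1, 0), (0, 0, 2, 0, 2, 0, 2, 0), (2, 1, 0, 1, 2, 1, 0, 1))

Compute c_i = Σ_j M_{ij} v_j with v = (433, -253, -21, -158, -56, 98, 338, -164):
  c_1 = 0*433 + 0*-253 + 1*-21 + -2*-158 + 2*-56 + 0*98 + -1*338 + -2*-164 = 173
  c_2 = 1*433 + 0*-253 + 0*-21 + 0*-158 + 0*-56 + 0*98 + 0*338 + 2*-164 = 105
  c_3 = 0*433 + 0*-253 + 0*-21 + 0*-158 + -1*-56 + 0*98 + 0*338 + 0*-164 = 56
  c_4 = 0*433 + 0*-253 + 0*-21 + 0*-158 + 0*-56 + 1*98 + 0*338 + 0*-164 = 98
  c_5 = 1*433 + -1*-253 + 0*-21 + 0*-158 + -2*-56 + 1*98 + -2*338 + 0*-164 = 220
  c_6 = 0*433 + -1*-253 + 0*-21 + 0*-158 + 0*-56 + 0*98 + 0*338 + 1*-164 = 89
  c_7 = -2*433 + 0*-253 + 1*-21 + -1*-158 + 1*-56 + 2*98 + 0*338 + -4*-164 = 67
  c_8 = 2*433 + 0*-253 + -1*-21 + 0*-158 + -4*-56 + 0*98 + -4*338 + -2*-164 = 87
Expand coordinatewise in base 3:
  c_1 = 173 = 2·3^0 + 0·3^1 + 1·3^2 + 0·3^3 + 2·3^4
  c_2 = 105 = 0·3^0 + 2·3^1 + 2·3^2 + 0·3^3 + 1·3^4
  c_3 = 56 = 2·3^0 + 0·3^1 + 0·3^2 + 2·3^3
  c_4 = 98 = 2·3^0 + 2·3^1 + 1·3^2 + 0·3^3 + 1·3^4
  c_5 = 220 = 1·3^0 + 1·3^1 + 0·3^2 + 2·3^3 + 2·3^4
  c_6 = 89 = 2·3^0 + 2·3^1 + 0·3^2 + 0·3^3 + 1·3^4
  c_7 = 67 = 1·3^0 + 1·3^1 + 1·3^2 + 2·3^3
  c_8 = 87 = 0·3^0 + 2·3^1 + 0·3^2 + 0·3^3 + 1·3^4
Factor λ_0 = (2, 0, 2, 2, 1, 2, 1, 0)
Factor λ_1 = (0, 2, 0, 2, 1, 2, 1, 2)
Factor λ_2 = (1, 2, 0, 1, 0, 0, 1, 0)
Factor λ_3 = (0, 0, 2, 0, 2, 0, 2, 0)
Factor λ_4 = (2, 1, 0, 1, 2, 1, 0, 1)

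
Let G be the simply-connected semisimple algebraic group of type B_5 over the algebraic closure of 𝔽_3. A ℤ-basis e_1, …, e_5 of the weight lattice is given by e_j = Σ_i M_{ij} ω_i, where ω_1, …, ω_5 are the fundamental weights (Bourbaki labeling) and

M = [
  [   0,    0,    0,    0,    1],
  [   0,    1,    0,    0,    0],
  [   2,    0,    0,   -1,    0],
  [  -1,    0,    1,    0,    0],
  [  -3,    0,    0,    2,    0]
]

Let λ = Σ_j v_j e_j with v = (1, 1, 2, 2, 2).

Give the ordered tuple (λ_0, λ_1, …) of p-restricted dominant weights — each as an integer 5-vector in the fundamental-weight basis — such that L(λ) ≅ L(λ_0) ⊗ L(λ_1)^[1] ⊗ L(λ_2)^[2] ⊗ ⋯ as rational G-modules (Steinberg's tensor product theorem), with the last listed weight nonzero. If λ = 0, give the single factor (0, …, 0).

((2, 1, 0, 1, 1),)

Converting to the ω-basis (c_i = row i of M dotted with v = (1, 1, 2, 2, 2)):
  c_1 = (0)·(1) + (0)·(1) + (0)·(2) + (0)·(2) + (1)·(2) = 2
  c_2 = (0)·(1) + (1)·(1) + (0)·(2) + (0)·(2) + (0)·(2) = 1
  c_3 = (2)·(1) + (0)·(1) + (0)·(2) + (-1)·(2) + (0)·(2) = 0
  c_4 = (-1)·(1) + (0)·(1) + (1)·(2) + (0)·(2) + (0)·(2) = 1
  c_5 = (-3)·(1) + (0)·(1) + (0)·(2) + (2)·(2) + (0)·(2) = 1
Base-3 expansion of each c_i:
  c_1 = 2 = 2·3^0
  c_2 = 1 = 1·3^0
  c_3 = 0
  c_4 = 1 = 1·3^0
  c_5 = 1 = 1·3^0
p-restricted factor λ_0 = (2, 1, 0, 1, 1)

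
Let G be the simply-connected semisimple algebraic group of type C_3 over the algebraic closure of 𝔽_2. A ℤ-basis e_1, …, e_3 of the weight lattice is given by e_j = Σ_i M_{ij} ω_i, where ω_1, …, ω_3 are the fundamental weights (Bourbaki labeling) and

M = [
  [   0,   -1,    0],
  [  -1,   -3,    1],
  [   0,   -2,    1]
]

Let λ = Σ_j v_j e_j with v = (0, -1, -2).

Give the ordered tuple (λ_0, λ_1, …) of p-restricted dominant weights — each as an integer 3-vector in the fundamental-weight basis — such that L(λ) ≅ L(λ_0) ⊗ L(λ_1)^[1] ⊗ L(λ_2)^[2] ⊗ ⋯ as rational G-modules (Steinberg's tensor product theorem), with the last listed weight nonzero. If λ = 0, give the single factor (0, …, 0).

((1, 1, 0),)

In the fundamental-weight basis, λ has coordinates c = M·v (v = (0, -1, -2)):
  c_1 = 0·0 + (-1)·(-1) + (0)·(-2) = 1
  c_2 = (-1)·(0) + (-3)·(-1) + (1)·(-2) = 1
  c_3 = 0·0 + (-2)·(-1) + (1)·(-2) = 0
Expand coordinatewise in base 2:
  c_1 = 1 = 1·2^0
  c_2 = 1 = 1·2^0
  c_3 = 0
Factor λ_0 = (1, 1, 0)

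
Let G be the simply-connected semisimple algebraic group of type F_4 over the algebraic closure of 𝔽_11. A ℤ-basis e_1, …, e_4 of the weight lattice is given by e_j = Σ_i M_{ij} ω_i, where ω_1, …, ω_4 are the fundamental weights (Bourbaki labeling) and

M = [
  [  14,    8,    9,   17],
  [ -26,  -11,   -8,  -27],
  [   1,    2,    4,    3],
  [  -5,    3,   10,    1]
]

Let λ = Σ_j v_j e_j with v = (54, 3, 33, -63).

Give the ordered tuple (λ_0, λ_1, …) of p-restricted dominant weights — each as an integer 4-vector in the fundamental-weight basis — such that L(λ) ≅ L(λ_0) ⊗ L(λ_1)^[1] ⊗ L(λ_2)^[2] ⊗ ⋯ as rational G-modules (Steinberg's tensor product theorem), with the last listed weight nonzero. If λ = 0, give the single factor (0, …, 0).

((6, 0, 3, 6),)

ω-coordinates c = M·v, v = (54, 3, 33, -63):
  c_1 = 14·54 + 8·3 + 9·33 + (17)·(-63) = 6
  c_2 = (-26)·(54) + (-11)·(3) + (-8)·(33) + (-27)·(-63) = 0
  c_3 = 1·54 + 2·3 + 4·33 + (3)·(-63) = 3
  c_4 = (-5)·(54) + 3·3 + 10·33 + (1)·(-63) = 6
p = 11; digits c_i = Σ_j d_{ij}·11^j, 0 ≤ d_{ij} < 11:
  c_1 = 6 = 6·11^0
  c_2 = 0
  c_3 = 3 = 3·11^0
  c_4 = 6 = 6·11^0
Factor λ_0 = (6, 0, 3, 6)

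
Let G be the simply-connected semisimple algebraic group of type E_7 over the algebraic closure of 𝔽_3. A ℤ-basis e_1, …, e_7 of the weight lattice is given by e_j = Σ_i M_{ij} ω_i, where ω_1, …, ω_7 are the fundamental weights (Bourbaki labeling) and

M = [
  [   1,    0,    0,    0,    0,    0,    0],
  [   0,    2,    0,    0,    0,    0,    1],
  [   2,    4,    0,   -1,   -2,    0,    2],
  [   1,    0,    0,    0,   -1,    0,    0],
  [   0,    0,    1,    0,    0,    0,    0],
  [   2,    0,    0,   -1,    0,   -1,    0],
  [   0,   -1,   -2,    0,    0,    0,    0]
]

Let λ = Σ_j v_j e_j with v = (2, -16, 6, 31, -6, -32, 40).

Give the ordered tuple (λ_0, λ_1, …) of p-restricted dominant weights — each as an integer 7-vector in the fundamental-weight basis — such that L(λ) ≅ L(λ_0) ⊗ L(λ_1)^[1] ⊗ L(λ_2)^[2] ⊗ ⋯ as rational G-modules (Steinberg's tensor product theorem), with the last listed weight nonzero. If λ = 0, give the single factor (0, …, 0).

((2, 2, 1, 2, 0, 2, 1), (0, 2, 0, 2, 2, 1, 1))

Change of basis e → ω: c = M·v where v = (2, -16, 6, 31, -6, -32, 40):
  c_1 = 1·2 + (0)·(-16) + 0·6 + 0·31 + (0)·(-6) + (0)·(-32) + 0·40 = 2
  c_2 = 0·2 + (2)·(-16) + 0·6 + 0·31 + (0)·(-6) + (0)·(-32) + 1·40 = 8
  c_3 = 2·2 + (4)·(-16) + 0·6 + (-1)·(31) + (-2)·(-6) + (0)·(-32) + 2·40 = 1
  c_4 = 1·2 + (0)·(-16) + 0·6 + 0·31 + (-1)·(-6) + (0)·(-32) + 0·40 = 8
  c_5 = 0·2 + (0)·(-16) + 1·6 + 0·31 + (0)·(-6) + (0)·(-32) + 0·40 = 6
  c_6 = 2·2 + (0)·(-16) + 0·6 + (-1)·(31) + (0)·(-6) + (-1)·(-32) + 0·40 = 5
  c_7 = 0·2 + (-1)·(-16) + (-2)·(6) + 0·31 + (0)·(-6) + (0)·(-32) + 0·40 = 4
Writing each c_i in base p = 3:
  c_1 = 2 = 2·3^0
  c_2 = 8 = 2·3^0 + 2·3^1
  c_3 = 1 = 1·3^0
  c_4 = 8 = 2·3^0 + 2·3^1
  c_5 = 6 = 0·3^0 + 2·3^1
  c_6 = 5 = 2·3^0 + 1·3^1
  c_7 = 4 = 1·3^0 + 1·3^1
p-restricted factor λ_0 = (2, 2, 1, 2, 0, 2, 1)
p-restricted factor λ_1 = (0, 2, 0, 2, 2, 1, 1)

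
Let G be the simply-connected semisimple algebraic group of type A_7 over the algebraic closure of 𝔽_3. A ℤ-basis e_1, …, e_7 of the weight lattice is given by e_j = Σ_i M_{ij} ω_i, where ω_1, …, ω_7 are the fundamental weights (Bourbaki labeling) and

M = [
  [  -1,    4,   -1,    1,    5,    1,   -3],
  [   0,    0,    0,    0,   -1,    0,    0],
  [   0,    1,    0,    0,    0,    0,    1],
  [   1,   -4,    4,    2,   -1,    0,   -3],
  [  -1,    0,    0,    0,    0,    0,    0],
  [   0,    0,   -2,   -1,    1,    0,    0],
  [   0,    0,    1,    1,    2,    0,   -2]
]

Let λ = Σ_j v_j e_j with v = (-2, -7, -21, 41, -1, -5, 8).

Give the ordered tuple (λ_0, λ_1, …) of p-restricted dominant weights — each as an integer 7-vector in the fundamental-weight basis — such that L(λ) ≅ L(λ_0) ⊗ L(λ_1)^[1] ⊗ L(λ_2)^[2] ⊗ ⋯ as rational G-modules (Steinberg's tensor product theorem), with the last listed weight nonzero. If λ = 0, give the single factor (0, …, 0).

ω-coordinates c = M·v, v = (-2, -7, -21, 41, -1, -5, 8):
  c_1 = -1*-2 + 4*-7 + -1*-21 + 1*41 + 5*-1 + 1*-5 + -3*8 = 2
  c_2 = 0*-2 + 0*-7 + 0*-21 + 0*41 + -1*-1 + 0*-5 + 0*8 = 1
  c_3 = 0*-2 + 1*-7 + 0*-21 + 0*41 + 0*-1 + 0*-5 + 1*8 = 1
  c_4 = 1*-2 + -4*-7 + 4*-21 + 2*41 + -1*-1 + 0*-5 + -3*8 = 1
  c_5 = -1*-2 + 0*-7 + 0*-21 + 0*41 + 0*-1 + 0*-5 + 0*8 = 2
  c_6 = 0*-2 + 0*-7 + -2*-21 + -1*41 + 1*-1 + 0*-5 + 0*8 = 0
  c_7 = 0*-2 + 0*-7 + 1*-21 + 1*41 + 2*-1 + 0*-5 + -2*8 = 2
Expand coordinatewise in base 3:
  c_1 = 2 = 2·3^0
  c_2 = 1 = 1·3^0
  c_3 = 1 = 1·3^0
  c_4 = 1 = 1·3^0
  c_5 = 2 = 2·3^0
  c_6 = 0
  c_7 = 2 = 2·3^0
λ_0 = (2, 1, 1, 1, 2, 0, 2)

((2, 1, 1, 1, 2, 0, 2),)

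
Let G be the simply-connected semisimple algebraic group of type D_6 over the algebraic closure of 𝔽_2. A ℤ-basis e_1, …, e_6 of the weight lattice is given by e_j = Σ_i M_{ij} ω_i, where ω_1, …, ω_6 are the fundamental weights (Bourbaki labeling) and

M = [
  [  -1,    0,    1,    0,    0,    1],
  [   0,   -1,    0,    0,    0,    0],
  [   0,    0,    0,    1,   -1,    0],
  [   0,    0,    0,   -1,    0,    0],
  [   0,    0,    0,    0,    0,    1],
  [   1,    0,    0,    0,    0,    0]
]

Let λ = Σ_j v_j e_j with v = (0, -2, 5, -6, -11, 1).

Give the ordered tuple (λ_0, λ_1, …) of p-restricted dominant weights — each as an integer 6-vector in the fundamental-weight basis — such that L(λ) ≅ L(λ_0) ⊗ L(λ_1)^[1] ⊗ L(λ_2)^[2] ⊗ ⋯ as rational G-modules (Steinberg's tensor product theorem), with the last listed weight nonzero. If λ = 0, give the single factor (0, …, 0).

((0, 0, 1, 0, 1, 0), (1, 1, 0, 1, 0, 0), (1, 0, 1, 1, 0, 0))

ω-coordinates c = M·v, v = (0, -2, 5, -6, -11, 1):
  c_1 = (-1)·(0) + (0)·(-2) + (1)·(5) + (0)·(-6) + (0)·(-11) + (1)·(1) = 6
  c_2 = (0)·(0) + (-1)·(-2) + (0)·(5) + (0)·(-6) + (0)·(-11) + (0)·(1) = 2
  c_3 = (0)·(0) + (0)·(-2) + (0)·(5) + (1)·(-6) + (-1)·(-11) + (0)·(1) = 5
  c_4 = (0)·(0) + (0)·(-2) + (0)·(5) + (-1)·(-6) + (0)·(-11) + (0)·(1) = 6
  c_5 = (0)·(0) + (0)·(-2) + (0)·(5) + (0)·(-6) + (0)·(-11) + (1)·(1) = 1
  c_6 = (1)·(0) + (0)·(-2) + (0)·(5) + (0)·(-6) + (0)·(-11) + (0)·(1) = 0
Expand coordinatewise in base 2:
  c_1 = 6 = 0·2^0 + 1·2^1 + 1·2^2
  c_2 = 2 = 0·2^0 + 1·2^1
  c_3 = 5 = 1·2^0 + 0·2^1 + 1·2^2
  c_4 = 6 = 0·2^0 + 1·2^1 + 1·2^2
  c_5 = 1 = 1·2^0
  c_6 = 0
λ_0 = (0, 0, 1, 0, 1, 0)
λ_1 = (1, 1, 0, 1, 0, 0)
λ_2 = (1, 0, 1, 1, 0, 0)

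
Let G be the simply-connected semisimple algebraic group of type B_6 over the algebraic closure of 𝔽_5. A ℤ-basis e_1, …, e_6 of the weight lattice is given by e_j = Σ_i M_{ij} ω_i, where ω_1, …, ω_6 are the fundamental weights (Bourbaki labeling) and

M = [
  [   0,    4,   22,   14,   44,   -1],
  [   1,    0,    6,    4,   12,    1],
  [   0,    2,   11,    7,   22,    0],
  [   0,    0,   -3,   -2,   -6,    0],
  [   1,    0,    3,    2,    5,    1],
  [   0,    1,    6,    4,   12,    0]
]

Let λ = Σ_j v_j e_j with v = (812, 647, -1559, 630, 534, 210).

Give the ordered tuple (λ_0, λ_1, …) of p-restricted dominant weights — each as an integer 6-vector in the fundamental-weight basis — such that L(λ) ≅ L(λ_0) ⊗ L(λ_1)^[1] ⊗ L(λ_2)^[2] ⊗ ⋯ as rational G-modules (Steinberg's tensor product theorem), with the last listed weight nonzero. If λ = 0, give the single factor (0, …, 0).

In the fundamental-weight basis, λ has coordinates c = M·v (v = (812, 647, -1559, 630, 534, 210)):
  c_1 = 0·812 + 4·647 + (22)·(-1559) + 14·630 + 44·534 + (-1)·(210) = 396
  c_2 = 1·812 + 0·647 + (6)·(-1559) + 4·630 + 12·534 + 1·210 = 596
  c_3 = 0·812 + 2·647 + (11)·(-1559) + 7·630 + 22·534 + 0·210 = 303
  c_4 = 0·812 + 0·647 + (-3)·(-1559) + (-2)·(630) + (-6)·(534) + 0·210 = 213
  c_5 = 1·812 + 0·647 + (3)·(-1559) + 2·630 + 5·534 + 1·210 = 275
  c_6 = 0·812 + 1·647 + (6)·(-1559) + 4·630 + 12·534 + 0·210 = 221
Base-5 expansion of each c_i:
  c_1 = 396 = 1·5^0 + 4·5^1 + 0·5^2 + 3·5^3
  c_2 = 596 = 1·5^0 + 4·5^1 + 3·5^2 + 4·5^3
  c_3 = 303 = 3·5^0 + 0·5^1 + 2·5^2 + 2·5^3
  c_4 = 213 = 3·5^0 + 2·5^1 + 3·5^2 + 1·5^3
  c_5 = 275 = 0·5^0 + 0·5^1 + 1·5^2 + 2·5^3
  c_6 = 221 = 1·5^0 + 4·5^1 + 3·5^2 + 1·5^3
Factor λ_0 = (1, 1, 3, 3, 0, 1)
Factor λ_1 = (4, 4, 0, 2, 0, 4)
Factor λ_2 = (0, 3, 2, 3, 1, 3)
Factor λ_3 = (3, 4, 2, 1, 2, 1)

((1, 1, 3, 3, 0, 1), (4, 4, 0, 2, 0, 4), (0, 3, 2, 3, 1, 3), (3, 4, 2, 1, 2, 1))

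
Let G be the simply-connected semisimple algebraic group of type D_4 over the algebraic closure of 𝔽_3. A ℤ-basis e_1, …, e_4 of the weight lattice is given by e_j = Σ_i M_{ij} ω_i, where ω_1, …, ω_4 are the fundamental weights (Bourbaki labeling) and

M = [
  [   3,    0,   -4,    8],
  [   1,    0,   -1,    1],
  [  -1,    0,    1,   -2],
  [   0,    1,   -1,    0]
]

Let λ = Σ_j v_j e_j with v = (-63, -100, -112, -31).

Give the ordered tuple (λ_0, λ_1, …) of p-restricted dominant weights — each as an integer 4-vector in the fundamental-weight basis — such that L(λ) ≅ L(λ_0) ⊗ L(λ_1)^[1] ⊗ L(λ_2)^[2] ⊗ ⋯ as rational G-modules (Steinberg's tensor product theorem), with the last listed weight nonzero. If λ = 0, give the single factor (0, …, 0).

((2, 0, 1, 0), (0, 0, 1, 1), (1, 2, 1, 1))

Converting to the ω-basis (c_i = row i of M dotted with v = (-63, -100, -112, -31)):
  c_1 = 3*-63 + 0*-100 + -4*-112 + 8*-31 = 11
  c_2 = 1*-63 + 0*-100 + -1*-112 + 1*-31 = 18
  c_3 = -1*-63 + 0*-100 + 1*-112 + -2*-31 = 13
  c_4 = 0*-63 + 1*-100 + -1*-112 + 0*-31 = 12
Expand coordinatewise in base 3:
  c_1 = 11 = 2·3^0 + 0·3^1 + 1·3^2
  c_2 = 18 = 0·3^0 + 0·3^1 + 2·3^2
  c_3 = 13 = 1·3^0 + 1·3^1 + 1·3^2
  c_4 = 12 = 0·3^0 + 1·3^1 + 1·3^2
λ_0 = (2, 0, 1, 0)
λ_1 = (0, 0, 1, 1)
λ_2 = (1, 2, 1, 1)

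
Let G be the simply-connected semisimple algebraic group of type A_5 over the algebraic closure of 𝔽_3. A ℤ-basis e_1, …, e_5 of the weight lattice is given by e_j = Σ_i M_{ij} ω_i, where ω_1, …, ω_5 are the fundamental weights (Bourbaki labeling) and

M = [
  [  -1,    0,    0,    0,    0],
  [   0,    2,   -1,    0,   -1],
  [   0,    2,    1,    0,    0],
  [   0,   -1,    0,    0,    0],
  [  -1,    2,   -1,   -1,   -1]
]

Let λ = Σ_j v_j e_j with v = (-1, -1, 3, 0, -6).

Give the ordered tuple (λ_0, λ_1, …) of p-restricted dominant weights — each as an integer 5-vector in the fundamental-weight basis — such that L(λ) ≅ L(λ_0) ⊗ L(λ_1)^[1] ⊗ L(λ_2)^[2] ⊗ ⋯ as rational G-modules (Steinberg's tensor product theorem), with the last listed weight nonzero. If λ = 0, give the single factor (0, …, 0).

((1, 1, 1, 1, 2),)

Compute c_i = Σ_j M_{ij} v_j with v = (-1, -1, 3, 0, -6):
  c_1 = -1*-1 + 0*-1 + 0*3 + 0*0 + 0*-6 = 1
  c_2 = 0*-1 + 2*-1 + -1*3 + 0*0 + -1*-6 = 1
  c_3 = 0*-1 + 2*-1 + 1*3 + 0*0 + 0*-6 = 1
  c_4 = 0*-1 + -1*-1 + 0*3 + 0*0 + 0*-6 = 1
  c_5 = -1*-1 + 2*-1 + -1*3 + -1*0 + -1*-6 = 2
Writing each c_i in base p = 3:
  c_1 = 1 = 1·3^0
  c_2 = 1 = 1·3^0
  c_3 = 1 = 1·3^0
  c_4 = 1 = 1·3^0
  c_5 = 2 = 2·3^0
p-restricted factor λ_0 = (1, 1, 1, 1, 2)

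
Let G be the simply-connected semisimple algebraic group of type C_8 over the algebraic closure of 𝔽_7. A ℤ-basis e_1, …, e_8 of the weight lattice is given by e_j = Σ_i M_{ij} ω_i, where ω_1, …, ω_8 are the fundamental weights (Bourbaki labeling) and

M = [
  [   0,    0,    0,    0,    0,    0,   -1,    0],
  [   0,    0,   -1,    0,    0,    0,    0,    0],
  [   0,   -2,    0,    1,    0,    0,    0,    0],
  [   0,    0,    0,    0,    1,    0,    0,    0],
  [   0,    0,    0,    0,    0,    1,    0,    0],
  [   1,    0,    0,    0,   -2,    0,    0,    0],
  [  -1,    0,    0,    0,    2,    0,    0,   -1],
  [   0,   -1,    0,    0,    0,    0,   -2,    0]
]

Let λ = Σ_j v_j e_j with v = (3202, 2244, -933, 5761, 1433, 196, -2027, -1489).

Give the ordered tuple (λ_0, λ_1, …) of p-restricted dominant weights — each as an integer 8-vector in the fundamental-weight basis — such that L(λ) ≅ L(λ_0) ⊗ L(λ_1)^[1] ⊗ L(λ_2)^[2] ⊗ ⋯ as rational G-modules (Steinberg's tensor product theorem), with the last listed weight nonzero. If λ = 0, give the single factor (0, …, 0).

ω-coordinates c = M·v, v = (3202, 2244, -933, 5761, 1433, 196, -2027, -1489):
  c_1 = (0)·(3202) + (0)·(2244) + (0)·(-933) + (0)·(5761) + (0)·(1433) + (0)·(196) + (-1)·(-2027) + (0)·(-1489) = 2027
  c_2 = (0)·(3202) + (0)·(2244) + (-1)·(-933) + (0)·(5761) + (0)·(1433) + (0)·(196) + (0)·(-2027) + (0)·(-1489) = 933
  c_3 = (0)·(3202) + (-2)·(2244) + (0)·(-933) + (1)·(5761) + (0)·(1433) + (0)·(196) + (0)·(-2027) + (0)·(-1489) = 1273
  c_4 = (0)·(3202) + (0)·(2244) + (0)·(-933) + (0)·(5761) + (1)·(1433) + (0)·(196) + (0)·(-2027) + (0)·(-1489) = 1433
  c_5 = (0)·(3202) + (0)·(2244) + (0)·(-933) + (0)·(5761) + (0)·(1433) + (1)·(196) + (0)·(-2027) + (0)·(-1489) = 196
  c_6 = (1)·(3202) + (0)·(2244) + (0)·(-933) + (0)·(5761) + (-2)·(1433) + (0)·(196) + (0)·(-2027) + (0)·(-1489) = 336
  c_7 = (-1)·(3202) + (0)·(2244) + (0)·(-933) + (0)·(5761) + (2)·(1433) + (0)·(196) + (0)·(-2027) + (-1)·(-1489) = 1153
  c_8 = (0)·(3202) + (-1)·(2244) + (0)·(-933) + (0)·(5761) + (0)·(1433) + (0)·(196) + (-2)·(-2027) + (0)·(-1489) = 1810
Base-7 expansion of each c_i:
  c_1 = 2027 = 4·7^0 + 2·7^1 + 6·7^2 + 5·7^3
  c_2 = 933 = 2·7^0 + 0·7^1 + 5·7^2 + 2·7^3
  c_3 = 1273 = 6·7^0 + 6·7^1 + 4·7^2 + 3·7^3
  c_4 = 1433 = 5·7^0 + 1·7^1 + 1·7^2 + 4·7^3
  c_5 = 196 = 0·7^0 + 0·7^1 + 4·7^2
  c_6 = 336 = 0·7^0 + 6·7^1 + 6·7^2
  c_7 = 1153 = 5·7^0 + 3·7^1 + 2·7^2 + 3·7^3
  c_8 = 1810 = 4·7^0 + 6·7^1 + 1·7^2 + 5·7^3
λ_0 = (4, 2, 6, 5, 0, 0, 5, 4)
λ_1 = (2, 0, 6, 1, 0, 6, 3, 6)
λ_2 = (6, 5, 4, 1, 4, 6, 2, 1)
λ_3 = (5, 2, 3, 4, 0, 0, 3, 5)

((4, 2, 6, 5, 0, 0, 5, 4), (2, 0, 6, 1, 0, 6, 3, 6), (6, 5, 4, 1, 4, 6, 2, 1), (5, 2, 3, 4, 0, 0, 3, 5))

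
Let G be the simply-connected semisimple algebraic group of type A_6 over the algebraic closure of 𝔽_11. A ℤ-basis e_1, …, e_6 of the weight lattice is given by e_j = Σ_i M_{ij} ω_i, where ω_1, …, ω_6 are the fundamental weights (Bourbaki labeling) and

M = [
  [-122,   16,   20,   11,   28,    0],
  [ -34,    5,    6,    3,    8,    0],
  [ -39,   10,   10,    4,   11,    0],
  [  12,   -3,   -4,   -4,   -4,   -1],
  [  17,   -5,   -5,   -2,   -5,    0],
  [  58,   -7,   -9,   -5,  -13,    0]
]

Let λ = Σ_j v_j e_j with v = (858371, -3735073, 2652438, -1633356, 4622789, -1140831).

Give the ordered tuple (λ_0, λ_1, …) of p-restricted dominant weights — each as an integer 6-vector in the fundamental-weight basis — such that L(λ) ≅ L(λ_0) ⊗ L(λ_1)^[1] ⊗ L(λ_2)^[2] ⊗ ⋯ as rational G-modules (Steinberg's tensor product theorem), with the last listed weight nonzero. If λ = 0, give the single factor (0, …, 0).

((7, 9, 4, 5, 3, 8), (10, 3, 3, 0, 9, 1), (1, 9, 9, 4, 9, 4), (6, 3, 10, 4, 8, 9), (2, 9, 0, 5, 10, 8))

Converting to the ω-basis (c_i = row i of M dotted with v = (858371, -3735073, 2652438, -1633356, 4622789, -1140831)):
  c_1 = (-122)·(858371) + (16)·(-3735073) + 20·2652438 + (11)·(-1633356) + 28·4622789 + (0)·(-1140831) = 37506
  c_2 = (-34)·(858371) + (5)·(-3735073) + 6·2652438 + (3)·(-1633356) + 8·4622789 + (0)·(-1140831) = 136893
  c_3 = (-39)·(858371) + (10)·(-3735073) + 10·2652438 + (4)·(-1633356) + 11·4622789 + (0)·(-1140831) = 14436
  c_4 = 12·858371 + (-3)·(-3735073) + (-4)·(2652438) + (-4)·(-1633356) + (-4)·(4622789) + (-1)·(-1140831) = 79018
  c_5 = 17·858371 + (-5)·(-3735073) + (-5)·(2652438) + (-2)·(-1633356) + (-5)·(4622789) + (0)·(-1140831) = 158249
  c_6 = 58·858371 + (-7)·(-3735073) + (-9)·(2652438) + (-5)·(-1633356) + (-13)·(4622789) + (0)·(-1140831) = 129610
Writing each c_i in base p = 11:
  c_1 = 37506 = 7·11^0 + 10·11^1 + 1·11^2 + 6·11^3 + 2·11^4
  c_2 = 136893 = 9·11^0 + 3·11^1 + 9·11^2 + 3·11^3 + 9·11^4
  c_3 = 14436 = 4·11^0 + 3·11^1 + 9·11^2 + 10·11^3
  c_4 = 79018 = 5·11^0 + 0·11^1 + 4·11^2 + 4·11^3 + 5·11^4
  c_5 = 158249 = 3·11^0 + 9·11^1 + 9·11^2 + 8·11^3 + 10·11^4
  c_6 = 129610 = 8·11^0 + 1·11^1 + 4·11^2 + 9·11^3 + 8·11^4
λ_0 = (7, 9, 4, 5, 3, 8)
λ_1 = (10, 3, 3, 0, 9, 1)
λ_2 = (1, 9, 9, 4, 9, 4)
λ_3 = (6, 3, 10, 4, 8, 9)
λ_4 = (2, 9, 0, 5, 10, 8)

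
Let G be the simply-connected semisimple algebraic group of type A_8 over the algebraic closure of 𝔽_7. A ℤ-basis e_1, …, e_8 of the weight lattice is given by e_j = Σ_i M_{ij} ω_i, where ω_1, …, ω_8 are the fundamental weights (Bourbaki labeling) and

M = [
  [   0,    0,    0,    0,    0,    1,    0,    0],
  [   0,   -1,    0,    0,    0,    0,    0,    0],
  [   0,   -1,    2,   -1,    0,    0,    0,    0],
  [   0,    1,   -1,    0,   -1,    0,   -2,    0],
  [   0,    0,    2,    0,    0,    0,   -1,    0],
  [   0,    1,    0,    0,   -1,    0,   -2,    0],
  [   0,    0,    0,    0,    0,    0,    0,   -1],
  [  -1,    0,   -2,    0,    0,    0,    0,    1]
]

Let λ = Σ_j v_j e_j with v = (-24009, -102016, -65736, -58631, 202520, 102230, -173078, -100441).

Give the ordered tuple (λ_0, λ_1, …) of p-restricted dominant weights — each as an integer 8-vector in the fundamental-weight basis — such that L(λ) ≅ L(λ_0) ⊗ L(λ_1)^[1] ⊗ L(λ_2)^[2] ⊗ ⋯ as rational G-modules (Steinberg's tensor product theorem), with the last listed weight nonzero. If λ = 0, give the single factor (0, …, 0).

In the fundamental-weight basis, λ has coordinates c = M·v (v = (-24009, -102016, -65736, -58631, 202520, 102230, -173078, -100441)):
  c_1 = (0)·(-24009) + (0)·(-102016) + (0)·(-65736) + (0)·(-58631) + (0)·(202520) + (1)·(102230) + (0)·(-173078) + (0)·(-100441) = 102230
  c_2 = (0)·(-24009) + (-1)·(-102016) + (0)·(-65736) + (0)·(-58631) + (0)·(202520) + (0)·(102230) + (0)·(-173078) + (0)·(-100441) = 102016
  c_3 = (0)·(-24009) + (-1)·(-102016) + (2)·(-65736) + (-1)·(-58631) + (0)·(202520) + (0)·(102230) + (0)·(-173078) + (0)·(-100441) = 29175
  c_4 = (0)·(-24009) + (1)·(-102016) + (-1)·(-65736) + (0)·(-58631) + (-1)·(202520) + (0)·(102230) + (-2)·(-173078) + (0)·(-100441) = 107356
  c_5 = (0)·(-24009) + (0)·(-102016) + (2)·(-65736) + (0)·(-58631) + (0)·(202520) + (0)·(102230) + (-1)·(-173078) + (0)·(-100441) = 41606
  c_6 = (0)·(-24009) + (1)·(-102016) + (0)·(-65736) + (0)·(-58631) + (-1)·(202520) + (0)·(102230) + (-2)·(-173078) + (0)·(-100441) = 41620
  c_7 = (0)·(-24009) + (0)·(-102016) + (0)·(-65736) + (0)·(-58631) + (0)·(202520) + (0)·(102230) + (0)·(-173078) + (-1)·(-100441) = 100441
  c_8 = (-1)·(-24009) + (0)·(-102016) + (-2)·(-65736) + (0)·(-58631) + (0)·(202520) + (0)·(102230) + (0)·(-173078) + (1)·(-100441) = 55040
Writing each c_i in base p = 7:
  c_1 = 102230 = 2·7^0 + 2·7^1 + 0·7^2 + 4·7^3 + 0·7^4 + 6·7^5
  c_2 = 102016 = 5·7^0 + 6·7^1 + 2·7^2 + 3·7^3 + 0·7^4 + 6·7^5
  c_3 = 29175 = 6·7^0 + 2·7^1 + 0·7^2 + 1·7^3 + 5·7^4 + 1·7^5
  c_4 = 107356 = 4·7^0 + 6·7^1 + 6·7^2 + 4·7^3 + 2·7^4 + 6·7^5
  c_5 = 41606 = 5·7^0 + 0·7^1 + 2·7^2 + 2·7^3 + 3·7^4 + 2·7^5
  c_6 = 41620 = 5·7^0 + 2·7^1 + 2·7^2 + 2·7^3 + 3·7^4 + 2·7^5
  c_7 = 100441 = 5·7^0 + 5·7^1 + 5·7^2 + 5·7^3 + 6·7^4 + 5·7^5
  c_8 = 55040 = 6·7^0 + 1·7^1 + 3·7^2 + 6·7^3 + 1·7^4 + 3·7^5
Factor λ_0 = (2, 5, 6, 4, 5, 5, 5, 6)
Factor λ_1 = (2, 6, 2, 6, 0, 2, 5, 1)
Factor λ_2 = (0, 2, 0, 6, 2, 2, 5, 3)
Factor λ_3 = (4, 3, 1, 4, 2, 2, 5, 6)
Factor λ_4 = (0, 0, 5, 2, 3, 3, 6, 1)
Factor λ_5 = (6, 6, 1, 6, 2, 2, 5, 3)

((2, 5, 6, 4, 5, 5, 5, 6), (2, 6, 2, 6, 0, 2, 5, 1), (0, 2, 0, 6, 2, 2, 5, 3), (4, 3, 1, 4, 2, 2, 5, 6), (0, 0, 5, 2, 3, 3, 6, 1), (6, 6, 1, 6, 2, 2, 5, 3))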